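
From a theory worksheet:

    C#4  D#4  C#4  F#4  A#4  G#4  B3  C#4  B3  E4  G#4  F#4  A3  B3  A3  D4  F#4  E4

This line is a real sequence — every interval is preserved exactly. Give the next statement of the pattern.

Unit = 6 notes; the statements start on C#4, B3, A3, moving down a 2nd each time.
From G3 the exact shape gives G3 A3 G3 C4 E4 D4.

G3 A3 G3 C4 E4 D4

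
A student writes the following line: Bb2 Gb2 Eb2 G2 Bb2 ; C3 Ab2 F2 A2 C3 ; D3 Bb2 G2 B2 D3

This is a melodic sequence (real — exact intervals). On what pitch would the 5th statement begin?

F#3

The 5-note cells begin on Bb2, C3, D3 — each up a 2nd from the last.
Extending the heads up a 2nd: E3 → F#3.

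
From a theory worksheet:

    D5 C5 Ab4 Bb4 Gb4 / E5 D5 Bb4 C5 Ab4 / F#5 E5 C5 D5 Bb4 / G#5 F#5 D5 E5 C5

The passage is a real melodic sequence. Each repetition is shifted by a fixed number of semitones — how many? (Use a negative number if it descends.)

2

The 5-note cells begin on D5, E5, F#5, G#5 — each up a 2nd from the last.
Counting half-steps from D5 to E5: 2.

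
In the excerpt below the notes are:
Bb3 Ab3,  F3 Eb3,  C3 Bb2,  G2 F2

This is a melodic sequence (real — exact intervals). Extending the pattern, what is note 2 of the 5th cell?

C2

Grouping in 2s, the 2nd note of each cell is Ab3, Eb3, Bb2, F2.
One more down a 4th gives C2.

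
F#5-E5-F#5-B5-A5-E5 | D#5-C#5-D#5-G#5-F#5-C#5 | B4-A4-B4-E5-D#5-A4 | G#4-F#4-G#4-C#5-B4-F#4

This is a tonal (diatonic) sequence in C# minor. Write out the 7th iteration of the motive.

Unit = 6 notes; the statements start on F#5, D#5, B4, G#4, moving down a 3rd each time.
Continuing the starts: E4 → C#4 → A3.
Statement 7 starts on A3 and keeps the same diatonic contour: A3 G#3 A3 D#4 C#4 G#3.

A3 G#3 A3 D#4 C#4 G#3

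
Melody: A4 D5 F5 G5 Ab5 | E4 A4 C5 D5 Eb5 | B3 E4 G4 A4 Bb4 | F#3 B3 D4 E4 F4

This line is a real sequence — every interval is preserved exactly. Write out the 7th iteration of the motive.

D#2 G#2 B2 C#3 D3

The 5-note cells begin on A4, E4, B3, F#3 — each down a 4th from the last.
Continuing the starts: C#3 → G#2 → D#2.
Statement 7 starts on D#2 and keeps the same exact contour: D#2 G#2 B2 C#3 D3.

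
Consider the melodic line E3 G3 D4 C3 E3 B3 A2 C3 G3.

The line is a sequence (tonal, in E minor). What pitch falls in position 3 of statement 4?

Grouping in 3s, the 3rd note of each cell is D4, B3, G3.
One more down a 3rd gives E3.

E3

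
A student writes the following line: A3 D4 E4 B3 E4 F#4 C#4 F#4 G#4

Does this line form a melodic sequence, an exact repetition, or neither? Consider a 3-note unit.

Each 3-note cell is the previous one transposed up a 2nd.

sequence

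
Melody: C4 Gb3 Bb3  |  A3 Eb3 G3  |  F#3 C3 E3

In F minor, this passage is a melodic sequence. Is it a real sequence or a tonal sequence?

Each cell has the same semitone pattern (-6, 4) — intervals are preserved exactly.
And Gb3 lies outside F minor, so the sequence is real rather than tonal.

real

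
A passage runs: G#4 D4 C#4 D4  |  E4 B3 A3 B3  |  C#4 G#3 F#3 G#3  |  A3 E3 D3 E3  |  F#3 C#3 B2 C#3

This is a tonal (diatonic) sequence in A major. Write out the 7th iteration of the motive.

Taking 4-note groups, the heads are G#4, E4, C#4, A3, F#3: the pattern moves down a 3rd.
Carrying on: D3 → B2.
Statement 7 starts on B2 and keeps the same diatonic contour: B2 F#2 E2 F#2.

B2 F#2 E2 F#2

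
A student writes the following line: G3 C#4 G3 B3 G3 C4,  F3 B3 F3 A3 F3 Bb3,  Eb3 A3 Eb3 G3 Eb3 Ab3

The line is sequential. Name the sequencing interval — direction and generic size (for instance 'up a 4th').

down a 2nd

The 6-note cells begin on G3, F3, Eb3 — each down a 2nd from the last.
G3 to F3 is down a 2nd.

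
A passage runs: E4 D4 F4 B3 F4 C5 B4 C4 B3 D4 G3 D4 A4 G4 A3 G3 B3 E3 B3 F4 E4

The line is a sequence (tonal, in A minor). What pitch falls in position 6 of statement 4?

The unit is 7 notes. Position-6 pitches of the 3 shown cells: C5, A4, F4.
From F4, down a 3rd gives D4.

D4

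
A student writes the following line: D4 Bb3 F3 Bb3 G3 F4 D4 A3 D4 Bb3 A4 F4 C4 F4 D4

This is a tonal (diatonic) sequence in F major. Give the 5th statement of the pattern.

E5 C5 G4 C5 A4

Taking 5-note groups, the heads are D4, F4, A4: the pattern moves up a 3rd.
Continuing the starts: C5 → E5.
So cell 5 is E5 C5 G4 C5 A4.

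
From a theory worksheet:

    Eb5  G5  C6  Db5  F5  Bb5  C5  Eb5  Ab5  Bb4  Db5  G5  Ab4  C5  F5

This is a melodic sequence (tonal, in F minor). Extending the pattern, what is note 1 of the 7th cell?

F4

With 3-note cells, note 1 of each statement runs Eb5, Db5, C5, Bb4, Ab4.
Extending down a 2nd: G4 → F4.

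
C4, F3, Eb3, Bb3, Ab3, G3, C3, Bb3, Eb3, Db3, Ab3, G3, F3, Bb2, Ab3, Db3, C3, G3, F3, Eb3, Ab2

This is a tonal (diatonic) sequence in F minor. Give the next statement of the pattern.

With a 7-note motive the entries are C4, Bb3, Ab3, each down a 2nd from the previous.
From G3 the diatonic shape gives G3 C3 Bb2 F3 Eb3 Db3 G2.

G3 C3 Bb2 F3 Eb3 Db3 G2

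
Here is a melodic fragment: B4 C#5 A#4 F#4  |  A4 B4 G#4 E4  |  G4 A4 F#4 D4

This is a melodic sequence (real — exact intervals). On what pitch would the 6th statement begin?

Db4

Taking 4-note groups, the heads are B4, A4, G4: the pattern moves down a 2nd.
Extending the heads down a 2nd: F4 → Eb4 → Db4.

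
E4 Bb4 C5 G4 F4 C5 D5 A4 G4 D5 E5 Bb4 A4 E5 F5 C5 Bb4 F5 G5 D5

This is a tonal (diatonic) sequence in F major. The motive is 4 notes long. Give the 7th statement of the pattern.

D5 A5 Bb5 F5

Unit = 4 notes; the statements start on E4, F4, G4, A4, Bb4, moving up a 2nd each time.
Continuing the starts: C5 → D5.
From D5 the diatonic shape gives D5 A5 Bb5 F5.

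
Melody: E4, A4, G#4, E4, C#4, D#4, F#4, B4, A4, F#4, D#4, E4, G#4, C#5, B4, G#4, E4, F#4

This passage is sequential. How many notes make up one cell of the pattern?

There are 18 notes; a 6-note unit gives 3 cells:
E4 A4 G#4 E4 C#4 D#4 | F#4 B4 A4 F#4 D#4 E4 | G#4 C#5 B4 G#4 E4 F#4
That's a consistent up a 2nd shift per cell, and no other grouping gives one.

6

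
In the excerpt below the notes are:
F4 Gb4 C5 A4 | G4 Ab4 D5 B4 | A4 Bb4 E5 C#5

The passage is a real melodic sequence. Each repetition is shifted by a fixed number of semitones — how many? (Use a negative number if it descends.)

2

Taking 4-note groups, the heads are F4, G4, A4: the pattern moves up a 2nd.
F4 to G4 spans +2 semitones.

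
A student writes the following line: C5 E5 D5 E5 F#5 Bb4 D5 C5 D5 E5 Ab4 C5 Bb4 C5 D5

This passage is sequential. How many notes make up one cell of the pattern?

5

15 notes total. Splitting into 3 groups of 5:
C5 E5 D5 E5 F#5 | Bb4 D5 C5 D5 E5 | Ab4 C5 Bb4 C5 D5
Each cell is the previous one down a 2nd — so the unit is 5 notes.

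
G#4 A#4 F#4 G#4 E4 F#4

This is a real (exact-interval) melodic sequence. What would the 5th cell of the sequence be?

Taking 2-note groups, the heads are G#4, F#4, E4: the pattern moves down a 2nd.
Carrying on: D4 → C4.
So cell 5 is C4 D4.

C4 D4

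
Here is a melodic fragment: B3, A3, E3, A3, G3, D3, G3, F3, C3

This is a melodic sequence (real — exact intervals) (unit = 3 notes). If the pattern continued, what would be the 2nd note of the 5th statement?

Db3

Grouping in 3s, the 2nd note of each cell is A3, G3, F3.
Each moves down a 2nd. Continuing: Eb3 → Db3.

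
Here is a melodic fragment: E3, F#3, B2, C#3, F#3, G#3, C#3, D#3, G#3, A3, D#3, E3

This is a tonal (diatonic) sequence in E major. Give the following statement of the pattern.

The 4-note cells begin on E3, F#3, G#3 — each up a 2nd from the last.
Statement 4 starts on A3 and keeps the same diatonic contour: A3 B3 E3 F#3.

A3 B3 E3 F#3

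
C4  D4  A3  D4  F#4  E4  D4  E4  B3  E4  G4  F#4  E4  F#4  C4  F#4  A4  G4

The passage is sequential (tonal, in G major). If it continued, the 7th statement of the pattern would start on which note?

Taking 6-note groups, the heads are C4, D4, E4: the pattern moves up a 2nd.
Extending the heads up a 2nd: F#4 → G4 → A4 → B4.

B4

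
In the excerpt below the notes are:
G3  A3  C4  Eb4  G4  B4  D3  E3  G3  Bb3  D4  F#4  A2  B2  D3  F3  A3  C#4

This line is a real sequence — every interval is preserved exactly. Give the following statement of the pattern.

Taking 6-note groups, the heads are G3, D3, A2: the pattern moves down a 4th.
So cell 4 is E2 F#2 A2 C3 E3 G#3.

E2 F#2 A2 C3 E3 G#3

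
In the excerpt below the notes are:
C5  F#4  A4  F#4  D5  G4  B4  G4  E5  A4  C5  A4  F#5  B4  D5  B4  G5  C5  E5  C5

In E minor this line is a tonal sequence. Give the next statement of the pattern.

Unit = 4 notes; the statements start on C5, D5, E5, F#5, G5, moving up a 2nd each time.
Statement 6 starts on A5 and keeps the same diatonic contour: A5 D5 F#5 D5.

A5 D5 F#5 D5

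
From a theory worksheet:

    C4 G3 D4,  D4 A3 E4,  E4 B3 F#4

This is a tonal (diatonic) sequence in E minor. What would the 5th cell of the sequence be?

Taking 3-note groups, the heads are C4, D4, E4: the pattern moves up a 2nd.
Carrying on: F#4 → G4.
Statement 5 starts on G4 and keeps the same diatonic contour: G4 D4 A4.

G4 D4 A4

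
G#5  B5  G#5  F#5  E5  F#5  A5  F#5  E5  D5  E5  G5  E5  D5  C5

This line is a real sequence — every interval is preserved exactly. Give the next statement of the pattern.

D5 F5 D5 C5 Bb4

The 5-note cells begin on G#5, F#5, E5 — each down a 2nd from the last.
So cell 4 is D5 F5 D5 C5 Bb4.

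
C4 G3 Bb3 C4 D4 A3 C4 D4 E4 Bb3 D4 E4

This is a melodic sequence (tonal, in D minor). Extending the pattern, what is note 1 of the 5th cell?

With 4-note cells, note 1 of each statement runs C4, D4, E4.
Extending up a 2nd: F4 → G4.

G4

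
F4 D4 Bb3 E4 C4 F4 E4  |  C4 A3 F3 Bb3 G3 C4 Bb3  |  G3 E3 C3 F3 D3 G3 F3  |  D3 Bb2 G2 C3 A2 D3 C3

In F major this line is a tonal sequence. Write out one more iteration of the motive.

With a 7-note motive the entries are F4, C4, G3, D3, each down a 4th from the previous.
Statement 5 starts on A2 and keeps the same diatonic contour: A2 F2 D2 G2 E2 A2 G2.

A2 F2 D2 G2 E2 A2 G2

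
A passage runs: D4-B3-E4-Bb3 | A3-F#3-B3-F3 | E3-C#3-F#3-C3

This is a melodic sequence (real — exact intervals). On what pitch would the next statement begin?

B2

The 4-note cells begin on D4, A3, E3 — each down a 4th from the last.
One more step down a 4th gives B2.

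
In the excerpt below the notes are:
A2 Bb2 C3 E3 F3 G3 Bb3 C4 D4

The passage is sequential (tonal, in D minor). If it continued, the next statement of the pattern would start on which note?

With a 3-note motive the entries are A2, E3, Bb3, each up a 5th from the previous.
One more step up a 5th gives F4.

F4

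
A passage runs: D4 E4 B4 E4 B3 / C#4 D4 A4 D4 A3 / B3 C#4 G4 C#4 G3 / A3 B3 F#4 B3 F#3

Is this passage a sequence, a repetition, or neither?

sequence

Each 5-note cell is the previous one transposed down a 2nd.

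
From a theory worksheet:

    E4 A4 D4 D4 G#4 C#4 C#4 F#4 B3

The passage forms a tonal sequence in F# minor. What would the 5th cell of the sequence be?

The 3-note cells begin on E4, D4, C#4 — each down a 2nd from the last.
Extending down a 2nd: B3 → A3.
So cell 5 is A3 D4 G#3.

A3 D4 G#3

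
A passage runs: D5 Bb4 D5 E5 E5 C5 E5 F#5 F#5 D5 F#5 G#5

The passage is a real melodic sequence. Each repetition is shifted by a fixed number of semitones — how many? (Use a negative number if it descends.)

The 4-note cells begin on D5, E5, F#5 — each up a 2nd from the last.
Counting half-steps from D5 to E5: 2.

2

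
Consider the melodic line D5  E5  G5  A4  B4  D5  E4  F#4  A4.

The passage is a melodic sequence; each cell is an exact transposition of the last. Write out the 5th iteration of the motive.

Taking 3-note groups, the heads are D5, A4, E4: the pattern moves down a 4th.
Carrying on: B3 → F#3.
From F#3 the exact shape gives F#3 G#3 B3.

F#3 G#3 B3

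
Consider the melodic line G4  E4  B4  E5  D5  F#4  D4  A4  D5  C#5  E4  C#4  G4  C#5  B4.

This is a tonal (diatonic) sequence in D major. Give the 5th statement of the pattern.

C#4 A3 E4 A4 G4

The 5-note cells begin on G4, F#4, E4 — each down a 2nd from the last.
Continuing the starts: D4 → C#4.
So cell 5 is C#4 A3 E4 A4 G4.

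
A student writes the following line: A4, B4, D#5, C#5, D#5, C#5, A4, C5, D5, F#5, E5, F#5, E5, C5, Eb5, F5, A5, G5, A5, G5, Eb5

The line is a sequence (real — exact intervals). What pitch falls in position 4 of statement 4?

Grouping in 7s, the 4th note of each cell is C#5, E5, G5.
From G5, up a 3rd gives Bb5.

Bb5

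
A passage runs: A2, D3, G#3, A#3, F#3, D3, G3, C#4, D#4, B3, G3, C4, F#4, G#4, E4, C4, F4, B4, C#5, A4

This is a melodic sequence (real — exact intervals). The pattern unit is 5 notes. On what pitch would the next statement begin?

Unit = 5 notes; the statements start on A2, D3, G3, C4, moving up a 4th each time.
The next head, up a 4th from C4, is F4.

F4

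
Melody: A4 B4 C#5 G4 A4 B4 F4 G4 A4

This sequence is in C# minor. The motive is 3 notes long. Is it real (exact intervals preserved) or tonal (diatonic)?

real

Each cell has the same semitone pattern (2, 2) — intervals are preserved exactly.
And G4 lies outside C# minor, so the sequence is real rather than tonal.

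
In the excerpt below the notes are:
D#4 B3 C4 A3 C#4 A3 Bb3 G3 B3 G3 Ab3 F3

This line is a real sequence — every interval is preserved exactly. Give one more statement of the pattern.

A3 F3 Gb3 Eb3

With a 4-note motive the entries are D#4, C#4, B3, each down a 2nd from the previous.
Statement 4 starts on A3 and keeps the same exact contour: A3 F3 Gb3 Eb3.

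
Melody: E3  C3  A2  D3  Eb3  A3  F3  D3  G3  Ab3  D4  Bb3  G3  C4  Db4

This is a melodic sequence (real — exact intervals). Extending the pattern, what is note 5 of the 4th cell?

Grouping in 5s, the 5th note of each cell is Eb3, Ab3, Db4.
Each moves up a 4th; the next is Gb4.

Gb4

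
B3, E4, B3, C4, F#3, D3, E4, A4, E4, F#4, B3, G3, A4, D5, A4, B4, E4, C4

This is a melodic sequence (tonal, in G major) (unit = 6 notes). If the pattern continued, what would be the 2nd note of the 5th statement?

With 6-note cells, note 2 of each statement runs E4, A4, D5.
Extending up a 4th: G5 → C6.

C6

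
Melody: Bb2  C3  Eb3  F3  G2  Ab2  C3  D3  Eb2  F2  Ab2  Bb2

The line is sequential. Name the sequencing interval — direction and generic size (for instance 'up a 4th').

down a 3rd

The 4-note cells begin on Bb2, G2, Eb2 — each down a 3rd from the last.
From Bb2 to G2: down a 3rd.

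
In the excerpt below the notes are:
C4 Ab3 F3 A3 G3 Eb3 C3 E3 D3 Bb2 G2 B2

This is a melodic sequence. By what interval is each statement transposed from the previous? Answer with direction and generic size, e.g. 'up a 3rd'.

down a 4th

Unit = 4 notes; the statements start on C4, G3, D3, moving down a 4th each time.
C4 to G3 is down a 4th.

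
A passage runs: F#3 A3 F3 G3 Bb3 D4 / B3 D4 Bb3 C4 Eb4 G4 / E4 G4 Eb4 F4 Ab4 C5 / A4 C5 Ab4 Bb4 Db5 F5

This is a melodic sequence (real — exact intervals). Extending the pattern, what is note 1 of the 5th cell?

The unit is 6 notes. Position-1 pitches of the 4 shown cells: F#3, B3, E4, A4.
One more up a 4th gives D5.

D5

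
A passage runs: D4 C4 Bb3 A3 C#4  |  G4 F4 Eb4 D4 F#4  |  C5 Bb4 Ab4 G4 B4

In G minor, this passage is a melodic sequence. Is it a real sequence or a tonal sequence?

Each cell has the same semitone pattern (-2, -2, -1, 4) — intervals are preserved exactly.
And C#4 lies outside G minor, so the sequence is real rather than tonal.

real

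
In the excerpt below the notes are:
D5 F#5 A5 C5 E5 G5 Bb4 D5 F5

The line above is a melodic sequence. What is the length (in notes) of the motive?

3

9 notes total. Splitting into 3 groups of 3:
D5 F#5 A5 | C5 E5 G5 | Bb4 D5 F5
Every group is a transposition down a 2nd of the one before; no shorter unit works.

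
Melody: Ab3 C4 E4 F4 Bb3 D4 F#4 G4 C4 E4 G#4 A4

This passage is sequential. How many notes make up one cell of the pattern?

4

There are 12 notes; a 4-note unit gives 3 cells:
Ab3 C4 E4 F4 | Bb3 D4 F#4 G4 | C4 E4 G#4 A4
That's a consistent up a 2nd shift per cell, and no other grouping gives one.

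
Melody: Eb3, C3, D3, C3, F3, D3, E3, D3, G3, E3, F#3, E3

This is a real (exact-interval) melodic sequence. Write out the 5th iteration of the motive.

B3 G#3 A#3 G#3

Taking 4-note groups, the heads are Eb3, F3, G3: the pattern moves up a 2nd.
Extending up a 2nd: A3 → B3.
So cell 5 is B3 G#3 A#3 G#3.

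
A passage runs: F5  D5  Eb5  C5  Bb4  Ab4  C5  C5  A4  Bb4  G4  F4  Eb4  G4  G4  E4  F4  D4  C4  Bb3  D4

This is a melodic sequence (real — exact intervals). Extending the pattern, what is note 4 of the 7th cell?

F#2

Grouping in 7s, the 4th note of each cell is C5, G4, D4.
Each moves down a 4th. Continuing: A3 → E3 → B2 → F#2.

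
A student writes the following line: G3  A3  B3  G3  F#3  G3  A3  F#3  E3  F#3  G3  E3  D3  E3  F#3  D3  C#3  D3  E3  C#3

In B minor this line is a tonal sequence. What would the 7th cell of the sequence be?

Taking 4-note groups, the heads are G3, F#3, E3, D3, C#3: the pattern moves down a 2nd.
Continuing the starts: B2 → A2.
So cell 7 is A2 B2 C#3 A2.

A2 B2 C#3 A2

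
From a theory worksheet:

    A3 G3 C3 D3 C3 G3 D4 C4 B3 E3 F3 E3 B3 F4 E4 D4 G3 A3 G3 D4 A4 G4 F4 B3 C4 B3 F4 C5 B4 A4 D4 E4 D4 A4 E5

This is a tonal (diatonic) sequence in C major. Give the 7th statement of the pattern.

The 7-note cells begin on A3, C4, E4, G4, B4 — each up a 3rd from the last.
Continuing the starts: D5 → F5.
So cell 7 is F5 E5 A4 B4 A4 E5 B5.

F5 E5 A4 B4 A4 E5 B5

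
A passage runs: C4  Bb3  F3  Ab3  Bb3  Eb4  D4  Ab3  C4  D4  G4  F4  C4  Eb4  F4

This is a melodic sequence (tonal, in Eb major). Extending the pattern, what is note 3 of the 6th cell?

Grouping in 5s, the 3rd note of each cell is F3, Ab3, C4.
Each moves up a 3rd. Continuing: Eb4 → G4 → Bb4.

Bb4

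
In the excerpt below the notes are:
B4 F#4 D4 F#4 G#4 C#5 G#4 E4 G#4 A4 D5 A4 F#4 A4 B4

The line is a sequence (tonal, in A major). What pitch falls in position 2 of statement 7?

E5

With 5-note cells, note 2 of each statement runs F#4, G#4, A4.
Extending up a 2nd: B4 → C#5 → D5 → E5.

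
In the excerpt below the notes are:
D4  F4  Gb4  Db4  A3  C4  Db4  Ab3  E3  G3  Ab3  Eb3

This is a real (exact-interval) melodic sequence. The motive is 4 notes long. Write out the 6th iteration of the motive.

Unit = 4 notes; the statements start on D4, A3, E3, moving down a 4th each time.
Carrying on: B2 → F#2 → C#2.
From C#2 the exact shape gives C#2 E2 F2 C2.

C#2 E2 F2 C2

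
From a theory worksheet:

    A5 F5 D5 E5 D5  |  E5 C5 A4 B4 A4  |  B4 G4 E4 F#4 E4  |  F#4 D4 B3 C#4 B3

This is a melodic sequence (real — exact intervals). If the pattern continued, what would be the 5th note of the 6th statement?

With 5-note cells, note 5 of each statement runs D5, A4, E4, B3.
Extending down a 4th: F#3 → C#3.

C#3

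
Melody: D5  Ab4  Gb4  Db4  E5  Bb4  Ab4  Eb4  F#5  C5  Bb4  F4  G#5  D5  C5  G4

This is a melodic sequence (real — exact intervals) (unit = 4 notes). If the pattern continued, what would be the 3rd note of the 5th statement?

D5

Grouping in 4s, the 3rd note of each cell is Gb4, Ab4, Bb4, C5.
One more up a 2nd gives D5.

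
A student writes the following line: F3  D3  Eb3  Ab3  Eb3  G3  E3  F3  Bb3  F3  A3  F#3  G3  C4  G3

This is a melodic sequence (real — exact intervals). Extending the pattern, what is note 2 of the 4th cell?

Grouping in 5s, the 2nd note of each cell is D3, E3, F#3.
Each moves up a 2nd; the next is G#3.

G#3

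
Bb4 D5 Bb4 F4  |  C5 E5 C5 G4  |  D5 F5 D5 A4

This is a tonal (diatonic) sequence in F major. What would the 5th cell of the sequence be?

F5 A5 F5 C5

Unit = 4 notes; the statements start on Bb4, C5, D5, moving up a 2nd each time.
Carrying on: E5 → F5.
So cell 5 is F5 A5 F5 C5.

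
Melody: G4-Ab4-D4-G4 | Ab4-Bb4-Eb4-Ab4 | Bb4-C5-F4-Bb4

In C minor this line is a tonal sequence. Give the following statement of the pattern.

Unit = 4 notes; the statements start on G4, Ab4, Bb4, moving up a 2nd each time.
From C5 the diatonic shape gives C5 D5 G4 C5.

C5 D5 G4 C5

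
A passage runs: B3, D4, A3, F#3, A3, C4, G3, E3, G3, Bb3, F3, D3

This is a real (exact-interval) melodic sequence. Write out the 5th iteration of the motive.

With a 4-note motive the entries are B3, A3, G3, each down a 2nd from the previous.
Extending down a 2nd: F3 → Eb3.
So cell 5 is Eb3 Gb3 Db3 Bb2.

Eb3 Gb3 Db3 Bb2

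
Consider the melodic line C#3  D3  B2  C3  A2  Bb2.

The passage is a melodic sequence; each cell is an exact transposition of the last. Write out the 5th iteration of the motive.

Unit = 2 notes; the statements start on C#3, B2, A2, moving down a 2nd each time.
Extending down a 2nd: G2 → F2.
So cell 5 is F2 Gb2.

F2 Gb2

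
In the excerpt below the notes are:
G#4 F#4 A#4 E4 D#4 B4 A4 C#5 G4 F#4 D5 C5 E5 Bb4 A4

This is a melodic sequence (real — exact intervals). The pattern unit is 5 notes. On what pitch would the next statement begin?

F5

Taking 5-note groups, the heads are G#4, B4, D5: the pattern moves up a 3rd.
The next head, up a 3rd from D5, is F5.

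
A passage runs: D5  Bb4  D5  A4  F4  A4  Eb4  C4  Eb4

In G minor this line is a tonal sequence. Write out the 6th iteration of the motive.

C3 A2 C3

With a 3-note motive the entries are D5, A4, Eb4, each down a 4th from the previous.
Continuing the starts: Bb3 → F3 → C3.
Statement 6 starts on C3 and keeps the same diatonic contour: C3 A2 C3.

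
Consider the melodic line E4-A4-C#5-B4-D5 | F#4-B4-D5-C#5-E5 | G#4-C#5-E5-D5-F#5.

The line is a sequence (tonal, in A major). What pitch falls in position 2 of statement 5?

With 5-note cells, note 2 of each statement runs A4, B4, C#5.
Carrying that up a 2nd forward: D5 → E5.

E5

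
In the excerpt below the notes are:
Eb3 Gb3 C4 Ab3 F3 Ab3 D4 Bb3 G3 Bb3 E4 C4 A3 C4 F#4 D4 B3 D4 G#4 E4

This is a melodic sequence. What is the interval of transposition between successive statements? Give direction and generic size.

With a 4-note motive the entries are Eb3, F3, G3, A3, B3, each up a 2nd from the previous.
Eb3 to F3 is up a 2nd.

up a 2nd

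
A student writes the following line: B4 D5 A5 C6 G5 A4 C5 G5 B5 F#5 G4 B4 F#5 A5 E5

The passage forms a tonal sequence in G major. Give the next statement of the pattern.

F#4 A4 E5 G5 D5

Unit = 5 notes; the statements start on B4, A4, G4, moving down a 2nd each time.
From F#4 the diatonic shape gives F#4 A4 E5 G5 D5.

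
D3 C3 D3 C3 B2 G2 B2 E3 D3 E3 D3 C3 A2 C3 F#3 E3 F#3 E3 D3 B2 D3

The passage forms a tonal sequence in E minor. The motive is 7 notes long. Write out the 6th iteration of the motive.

B3 A3 B3 A3 G3 E3 G3

Taking 7-note groups, the heads are D3, E3, F#3: the pattern moves up a 2nd.
Continuing the starts: G3 → A3 → B3.
From B3 the diatonic shape gives B3 A3 B3 A3 G3 E3 G3.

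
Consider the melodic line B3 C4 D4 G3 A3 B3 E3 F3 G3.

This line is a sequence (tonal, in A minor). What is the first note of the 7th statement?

D2

The 3-note cells begin on B3, G3, E3 — each down a 3rd from the last.
Extending the heads down a 3rd: C3 → A2 → F2 → D2.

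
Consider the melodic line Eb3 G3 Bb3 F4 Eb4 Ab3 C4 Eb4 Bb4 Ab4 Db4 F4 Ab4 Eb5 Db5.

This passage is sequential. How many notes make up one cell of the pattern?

Try groups of 5 (3 cells in 15 notes):
Eb3 G3 Bb3 F4 Eb4 | Ab3 C4 Eb4 Bb4 Ab4 | Db4 F4 Ab4 Eb5 Db5
Every group is a transposition up a 4th of the one before; no shorter unit works.

5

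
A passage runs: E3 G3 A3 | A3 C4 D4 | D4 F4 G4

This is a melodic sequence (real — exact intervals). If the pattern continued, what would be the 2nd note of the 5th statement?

Eb5

Grouping in 3s, the 2nd note of each cell is G3, C4, F4.
Carrying that up a 4th forward: Bb4 → Eb5.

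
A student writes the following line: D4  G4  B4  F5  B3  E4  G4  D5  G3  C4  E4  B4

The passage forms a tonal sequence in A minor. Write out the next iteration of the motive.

E3 A3 C4 G4

Unit = 4 notes; the statements start on D4, B3, G3, moving down a 3rd each time.
From E3 the diatonic shape gives E3 A3 C4 G4.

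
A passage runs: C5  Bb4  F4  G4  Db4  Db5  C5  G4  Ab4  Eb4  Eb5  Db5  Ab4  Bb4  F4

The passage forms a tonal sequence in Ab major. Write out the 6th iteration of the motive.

The 5-note cells begin on C5, Db5, Eb5 — each up a 2nd from the last.
Extending up a 2nd: F5 → G5 → Ab5.
So cell 6 is Ab5 G5 Db5 Eb5 Bb4.

Ab5 G5 Db5 Eb5 Bb4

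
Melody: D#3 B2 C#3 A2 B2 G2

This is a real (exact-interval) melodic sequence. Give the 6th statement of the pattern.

Taking 2-note groups, the heads are D#3, C#3, B2: the pattern moves down a 2nd.
Continuing the starts: A2 → G2 → F2.
From F2 the exact shape gives F2 Db2.

F2 Db2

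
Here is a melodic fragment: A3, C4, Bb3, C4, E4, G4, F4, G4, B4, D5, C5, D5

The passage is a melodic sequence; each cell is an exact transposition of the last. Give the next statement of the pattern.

With a 4-note motive the entries are A3, E4, B4, each up a 5th from the previous.
So cell 4 is F#5 A5 G5 A5.

F#5 A5 G5 A5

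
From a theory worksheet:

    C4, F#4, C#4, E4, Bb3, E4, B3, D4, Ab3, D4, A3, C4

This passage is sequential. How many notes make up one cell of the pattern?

Try groups of 4 (3 cells in 12 notes):
C4 F#4 C#4 E4 | Bb3 E4 B3 D4 | Ab3 D4 A3 C4
Each cell is the previous one down a 2nd — so the unit is 4 notes.

4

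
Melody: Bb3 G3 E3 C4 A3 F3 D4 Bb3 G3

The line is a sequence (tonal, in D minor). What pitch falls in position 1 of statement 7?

A4

The unit is 3 notes. Position-1 pitches of the 3 shown cells: Bb3, C4, D4.
Extending up a 2nd: E4 → F4 → G4 → A4.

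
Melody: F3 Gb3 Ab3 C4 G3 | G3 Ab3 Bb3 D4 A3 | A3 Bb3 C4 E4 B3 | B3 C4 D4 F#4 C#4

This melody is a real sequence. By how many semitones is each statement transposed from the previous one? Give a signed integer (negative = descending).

2

With a 5-note motive the entries are F3, G3, A3, B3, each up a 2nd from the previous.
F3→G3 is 55 − 53 = 2 semitones.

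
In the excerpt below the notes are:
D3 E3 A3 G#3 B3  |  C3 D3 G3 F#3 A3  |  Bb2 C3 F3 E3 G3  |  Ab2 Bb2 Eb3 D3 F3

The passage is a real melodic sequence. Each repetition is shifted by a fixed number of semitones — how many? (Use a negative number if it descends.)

-2

The 5-note cells begin on D3, C3, Bb2, Ab2 — each down a 2nd from the last.
Counting half-steps from D3 to C3: -2.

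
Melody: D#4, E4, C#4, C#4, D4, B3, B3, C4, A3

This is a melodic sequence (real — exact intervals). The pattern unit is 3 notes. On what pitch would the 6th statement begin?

F3

Unit = 3 notes; the statements start on D#4, C#4, B3, moving down a 2nd each time.
Continuing: A3 → G3 → F3. Statement 6 starts on F3.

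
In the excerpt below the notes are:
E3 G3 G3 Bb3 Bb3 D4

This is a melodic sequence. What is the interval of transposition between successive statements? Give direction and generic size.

up a 3rd

Taking 2-note groups, the heads are E3, G3, Bb3: the pattern moves up a 3rd.
From E3 to G3: up a 3rd.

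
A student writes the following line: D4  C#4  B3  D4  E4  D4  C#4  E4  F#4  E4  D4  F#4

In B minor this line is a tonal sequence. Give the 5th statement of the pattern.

With a 4-note motive the entries are D4, E4, F#4, each up a 2nd from the previous.
Carrying on: G4 → A4.
Statement 5 starts on A4 and keeps the same diatonic contour: A4 G4 F#4 A4.

A4 G4 F#4 A4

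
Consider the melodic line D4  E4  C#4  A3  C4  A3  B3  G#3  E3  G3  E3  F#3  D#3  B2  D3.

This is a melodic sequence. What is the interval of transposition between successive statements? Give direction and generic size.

down a 4th

With a 5-note motive the entries are D4, A3, E3, each down a 4th from the previous.
From D4 to A3: down a 4th.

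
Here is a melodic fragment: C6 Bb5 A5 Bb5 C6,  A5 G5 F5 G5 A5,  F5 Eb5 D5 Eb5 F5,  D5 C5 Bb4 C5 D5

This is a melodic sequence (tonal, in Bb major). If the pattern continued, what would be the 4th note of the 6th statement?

Grouping in 5s, the 4th note of each cell is Bb5, G5, Eb5, C5.
Each moves down a 3rd. Continuing: A4 → F4.

F4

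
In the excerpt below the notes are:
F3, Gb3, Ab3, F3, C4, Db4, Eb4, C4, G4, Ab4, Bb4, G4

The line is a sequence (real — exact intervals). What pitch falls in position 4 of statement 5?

A5

The unit is 4 notes. Position-4 pitches of the 3 shown cells: F3, C4, G4.
Carrying that up a 5th forward: D5 → A5.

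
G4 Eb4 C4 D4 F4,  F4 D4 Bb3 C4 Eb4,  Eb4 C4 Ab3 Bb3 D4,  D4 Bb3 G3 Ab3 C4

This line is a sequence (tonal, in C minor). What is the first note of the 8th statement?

Unit = 5 notes; the statements start on G4, F4, Eb4, D4, moving down a 2nd each time.
Extending the heads down a 2nd: C4 → Bb3 → Ab3 → G3.

G3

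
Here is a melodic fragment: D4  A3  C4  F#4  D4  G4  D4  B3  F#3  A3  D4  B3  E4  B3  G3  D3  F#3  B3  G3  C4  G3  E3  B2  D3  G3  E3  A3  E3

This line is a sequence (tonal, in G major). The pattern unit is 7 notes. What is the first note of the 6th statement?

Unit = 7 notes; the statements start on D4, B3, G3, E3, moving down a 3rd each time.
Continuing: C3 → A2. Statement 6 starts on A2.

A2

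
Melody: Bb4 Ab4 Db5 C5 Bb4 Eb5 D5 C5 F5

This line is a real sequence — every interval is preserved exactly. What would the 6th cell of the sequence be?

The 3-note cells begin on Bb4, C5, D5 — each up a 2nd from the last.
Extending up a 2nd: E5 → F#5 → G#5.
So cell 6 is G#5 F#5 B5.

G#5 F#5 B5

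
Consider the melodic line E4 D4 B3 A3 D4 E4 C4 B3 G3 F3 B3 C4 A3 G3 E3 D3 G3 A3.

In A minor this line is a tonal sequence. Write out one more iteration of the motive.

Taking 6-note groups, the heads are E4, C4, A3: the pattern moves down a 3rd.
Statement 4 starts on F3 and keeps the same diatonic contour: F3 E3 C3 B2 E3 F3.

F3 E3 C3 B2 E3 F3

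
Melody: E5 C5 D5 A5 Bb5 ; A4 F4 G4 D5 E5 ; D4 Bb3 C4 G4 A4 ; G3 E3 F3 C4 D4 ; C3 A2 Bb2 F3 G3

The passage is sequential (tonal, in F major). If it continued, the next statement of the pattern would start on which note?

Unit = 5 notes; the statements start on E5, A4, D4, G3, C3, moving down a 5th each time.
The next head, down a 5th from C3, is F2.

F2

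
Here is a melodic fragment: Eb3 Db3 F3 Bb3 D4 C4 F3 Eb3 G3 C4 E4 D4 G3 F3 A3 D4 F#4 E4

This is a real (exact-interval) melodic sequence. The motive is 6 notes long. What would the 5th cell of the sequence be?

Unit = 6 notes; the statements start on Eb3, F3, G3, moving up a 2nd each time.
Extending up a 2nd: A3 → B3.
From B3 the exact shape gives B3 A3 C#4 F#4 A#4 G#4.

B3 A3 C#4 F#4 A#4 G#4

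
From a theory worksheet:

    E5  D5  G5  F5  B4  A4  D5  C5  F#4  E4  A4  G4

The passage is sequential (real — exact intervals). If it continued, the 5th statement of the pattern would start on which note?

G#3

The 4-note cells begin on E5, B4, F#4 — each down a 4th from the last.
Extending the heads down a 4th: C#4 → G#3.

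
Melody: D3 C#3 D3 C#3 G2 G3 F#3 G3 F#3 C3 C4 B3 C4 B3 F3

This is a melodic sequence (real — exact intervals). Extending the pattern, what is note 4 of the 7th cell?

G5

With 5-note cells, note 4 of each statement runs C#3, F#3, B3.
Extending up a 4th: E4 → A4 → D5 → G5.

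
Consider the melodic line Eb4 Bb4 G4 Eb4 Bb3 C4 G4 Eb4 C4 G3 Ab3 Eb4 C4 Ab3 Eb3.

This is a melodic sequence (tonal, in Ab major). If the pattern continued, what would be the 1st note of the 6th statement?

Bb2

The unit is 5 notes. Position-1 pitches of the 3 shown cells: Eb4, C4, Ab3.
Each moves down a 3rd. Continuing: F3 → Db3 → Bb2.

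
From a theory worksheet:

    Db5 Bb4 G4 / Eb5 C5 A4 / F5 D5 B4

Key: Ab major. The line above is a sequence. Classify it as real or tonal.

real

Each cell has the same semitone pattern (-3, -3) — intervals are preserved exactly.
And A4 lies outside Ab major, so the sequence is real rather than tonal.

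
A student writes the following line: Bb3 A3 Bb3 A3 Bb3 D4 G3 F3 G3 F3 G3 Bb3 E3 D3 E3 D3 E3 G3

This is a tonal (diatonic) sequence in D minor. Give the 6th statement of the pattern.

Unit = 6 notes; the statements start on Bb3, G3, E3, moving down a 3rd each time.
Extending down a 3rd: C3 → A2 → F2.
Statement 6 starts on F2 and keeps the same diatonic contour: F2 E2 F2 E2 F2 A2.

F2 E2 F2 E2 F2 A2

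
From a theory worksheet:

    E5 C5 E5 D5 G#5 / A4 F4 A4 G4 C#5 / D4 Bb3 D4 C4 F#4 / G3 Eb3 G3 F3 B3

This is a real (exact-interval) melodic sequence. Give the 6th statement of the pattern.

F2 Db2 F2 Eb2 A2

With a 5-note motive the entries are E5, A4, D4, G3, each down a 5th from the previous.
Extending down a 5th: C3 → F2.
So cell 6 is F2 Db2 F2 Eb2 A2.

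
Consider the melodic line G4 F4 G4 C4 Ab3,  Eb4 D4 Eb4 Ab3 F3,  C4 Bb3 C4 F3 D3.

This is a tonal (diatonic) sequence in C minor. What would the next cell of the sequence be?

Ab3 G3 Ab3 D3 Bb2

The 5-note cells begin on G4, Eb4, C4 — each down a 3rd from the last.
So cell 4 is Ab3 G3 Ab3 D3 Bb2.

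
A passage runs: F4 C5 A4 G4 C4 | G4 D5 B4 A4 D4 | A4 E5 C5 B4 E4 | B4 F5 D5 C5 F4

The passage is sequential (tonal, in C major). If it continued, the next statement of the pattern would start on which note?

The 5-note cells begin on F4, G4, A4, B4 — each up a 2nd from the last.
One more step up a 2nd gives C5.

C5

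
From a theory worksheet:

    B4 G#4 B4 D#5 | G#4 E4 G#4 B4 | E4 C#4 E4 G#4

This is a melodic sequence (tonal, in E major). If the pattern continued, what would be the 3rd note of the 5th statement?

A3

Grouping in 4s, the 3rd note of each cell is B4, G#4, E4.
Extending down a 3rd: C#4 → A3.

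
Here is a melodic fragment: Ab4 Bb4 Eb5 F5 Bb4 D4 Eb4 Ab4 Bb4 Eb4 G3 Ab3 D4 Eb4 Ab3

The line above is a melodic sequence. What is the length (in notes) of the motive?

Try groups of 5 (3 cells in 15 notes):
Ab4 Bb4 Eb5 F5 Bb4 | D4 Eb4 Ab4 Bb4 Eb4 | G3 Ab3 D4 Eb4 Ab3
Each cell is the previous one down a 5th — so the unit is 5 notes.

5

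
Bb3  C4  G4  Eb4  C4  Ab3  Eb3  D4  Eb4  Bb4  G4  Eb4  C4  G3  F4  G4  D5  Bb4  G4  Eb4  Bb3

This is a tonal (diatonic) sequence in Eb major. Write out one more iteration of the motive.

Taking 7-note groups, the heads are Bb3, D4, F4: the pattern moves up a 3rd.
Statement 4 starts on Ab4 and keeps the same diatonic contour: Ab4 Bb4 F5 D5 Bb4 G4 D4.

Ab4 Bb4 F5 D5 Bb4 G4 D4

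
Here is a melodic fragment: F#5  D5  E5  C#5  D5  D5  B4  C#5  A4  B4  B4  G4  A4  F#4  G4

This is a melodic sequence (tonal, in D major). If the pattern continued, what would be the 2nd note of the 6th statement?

The unit is 5 notes. Position-2 pitches of the 3 shown cells: D5, B4, G4.
Each moves down a 3rd. Continuing: E4 → C#4 → A3.

A3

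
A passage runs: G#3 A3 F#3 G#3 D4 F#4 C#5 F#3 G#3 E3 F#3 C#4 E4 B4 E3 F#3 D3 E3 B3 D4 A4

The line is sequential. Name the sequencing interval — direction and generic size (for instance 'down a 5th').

down a 2nd

With a 7-note motive the entries are G#3, F#3, E3, each down a 2nd from the previous.
From G#3 to F#3: down a 2nd.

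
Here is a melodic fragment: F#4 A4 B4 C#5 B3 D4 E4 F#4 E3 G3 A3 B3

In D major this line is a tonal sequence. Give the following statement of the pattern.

Taking 4-note groups, the heads are F#4, B3, E3: the pattern moves down a 5th.
So cell 4 is A2 C#3 D3 E3.

A2 C#3 D3 E3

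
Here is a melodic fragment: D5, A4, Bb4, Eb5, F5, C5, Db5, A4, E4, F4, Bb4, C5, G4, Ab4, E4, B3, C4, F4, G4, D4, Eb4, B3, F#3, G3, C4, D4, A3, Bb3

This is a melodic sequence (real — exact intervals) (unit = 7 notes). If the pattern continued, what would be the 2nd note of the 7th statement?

D#2

With 7-note cells, note 2 of each statement runs A4, E4, B3, F#3.
Extending down a 4th: C#3 → G#2 → D#2.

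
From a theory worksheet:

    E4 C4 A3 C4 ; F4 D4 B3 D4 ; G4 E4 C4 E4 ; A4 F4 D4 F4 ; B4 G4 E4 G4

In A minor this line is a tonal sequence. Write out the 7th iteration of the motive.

D5 B4 G4 B4

Unit = 4 notes; the statements start on E4, F4, G4, A4, B4, moving up a 2nd each time.
Extending up a 2nd: C5 → D5.
So cell 7 is D5 B4 G4 B4.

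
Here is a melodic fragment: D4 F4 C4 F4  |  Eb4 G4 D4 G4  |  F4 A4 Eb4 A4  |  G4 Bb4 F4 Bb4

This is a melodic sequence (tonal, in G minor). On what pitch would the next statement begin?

Taking 4-note groups, the heads are D4, Eb4, F4, G4: the pattern moves up a 2nd.
The next head, up a 2nd from G4, is A4.

A4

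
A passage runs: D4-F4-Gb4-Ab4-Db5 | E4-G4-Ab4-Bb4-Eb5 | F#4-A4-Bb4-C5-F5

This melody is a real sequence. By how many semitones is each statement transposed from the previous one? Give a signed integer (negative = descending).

2

The 5-note cells begin on D4, E4, F#4 — each up a 2nd from the last.
D4→E4 is 64 − 62 = 2 semitones.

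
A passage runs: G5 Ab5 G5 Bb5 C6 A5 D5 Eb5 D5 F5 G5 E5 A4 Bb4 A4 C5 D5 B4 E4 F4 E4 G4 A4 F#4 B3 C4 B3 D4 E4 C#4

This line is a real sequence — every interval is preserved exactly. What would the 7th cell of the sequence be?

The 6-note cells begin on G5, D5, A4, E4, B3 — each down a 4th from the last.
Carrying on: F#3 → C#3.
So cell 7 is C#3 D3 C#3 E3 F#3 D#3.

C#3 D3 C#3 E3 F#3 D#3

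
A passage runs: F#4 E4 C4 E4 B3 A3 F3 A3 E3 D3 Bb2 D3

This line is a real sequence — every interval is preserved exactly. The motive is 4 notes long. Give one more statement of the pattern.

A2 G2 Eb2 G2

The 4-note cells begin on F#4, B3, E3 — each down a 5th from the last.
From A2 the exact shape gives A2 G2 Eb2 G2.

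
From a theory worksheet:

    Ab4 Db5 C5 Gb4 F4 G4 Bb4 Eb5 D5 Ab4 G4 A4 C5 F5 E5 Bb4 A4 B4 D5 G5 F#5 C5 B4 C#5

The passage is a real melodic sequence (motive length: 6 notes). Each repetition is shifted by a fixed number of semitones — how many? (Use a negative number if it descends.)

2

Unit = 6 notes; the statements start on Ab4, Bb4, C5, D5, moving up a 2nd each time.
Ab4→Bb4 is 70 − 68 = 2 semitones.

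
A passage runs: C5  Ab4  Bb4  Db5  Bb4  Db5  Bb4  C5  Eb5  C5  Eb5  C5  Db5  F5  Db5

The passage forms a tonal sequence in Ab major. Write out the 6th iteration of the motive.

Ab5 F5 G5 Bb5 G5

Unit = 5 notes; the statements start on C5, Db5, Eb5, moving up a 2nd each time.
Continuing the starts: F5 → G5 → Ab5.
Statement 6 starts on Ab5 and keeps the same diatonic contour: Ab5 F5 G5 Bb5 G5.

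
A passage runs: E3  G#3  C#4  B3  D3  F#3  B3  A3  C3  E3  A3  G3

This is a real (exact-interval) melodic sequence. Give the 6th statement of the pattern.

Gb2 Bb2 Eb3 Db3

Unit = 4 notes; the statements start on E3, D3, C3, moving down a 2nd each time.
Extending down a 2nd: Bb2 → Ab2 → Gb2.
From Gb2 the exact shape gives Gb2 Bb2 Eb3 Db3.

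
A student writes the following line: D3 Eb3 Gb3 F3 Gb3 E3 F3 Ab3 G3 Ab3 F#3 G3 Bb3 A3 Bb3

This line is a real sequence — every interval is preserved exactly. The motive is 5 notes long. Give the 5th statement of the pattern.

A#3 B3 D4 C#4 D4

The 5-note cells begin on D3, E3, F#3 — each up a 2nd from the last.
Continuing the starts: G#3 → A#3.
Statement 5 starts on A#3 and keeps the same exact contour: A#3 B3 D4 C#4 D4.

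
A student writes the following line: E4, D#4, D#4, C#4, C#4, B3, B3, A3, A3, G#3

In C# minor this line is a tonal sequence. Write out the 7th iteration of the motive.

The 2-note cells begin on E4, D#4, C#4, B3, A3 — each down a 2nd from the last.
Extending down a 2nd: G#3 → F#3.
So cell 7 is F#3 E3.

F#3 E3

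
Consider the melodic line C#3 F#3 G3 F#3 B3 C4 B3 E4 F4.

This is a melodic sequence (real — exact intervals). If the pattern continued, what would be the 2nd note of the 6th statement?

G5

Grouping in 3s, the 2nd note of each cell is F#3, B3, E4.
Each moves up a 4th. Continuing: A4 → D5 → G5.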